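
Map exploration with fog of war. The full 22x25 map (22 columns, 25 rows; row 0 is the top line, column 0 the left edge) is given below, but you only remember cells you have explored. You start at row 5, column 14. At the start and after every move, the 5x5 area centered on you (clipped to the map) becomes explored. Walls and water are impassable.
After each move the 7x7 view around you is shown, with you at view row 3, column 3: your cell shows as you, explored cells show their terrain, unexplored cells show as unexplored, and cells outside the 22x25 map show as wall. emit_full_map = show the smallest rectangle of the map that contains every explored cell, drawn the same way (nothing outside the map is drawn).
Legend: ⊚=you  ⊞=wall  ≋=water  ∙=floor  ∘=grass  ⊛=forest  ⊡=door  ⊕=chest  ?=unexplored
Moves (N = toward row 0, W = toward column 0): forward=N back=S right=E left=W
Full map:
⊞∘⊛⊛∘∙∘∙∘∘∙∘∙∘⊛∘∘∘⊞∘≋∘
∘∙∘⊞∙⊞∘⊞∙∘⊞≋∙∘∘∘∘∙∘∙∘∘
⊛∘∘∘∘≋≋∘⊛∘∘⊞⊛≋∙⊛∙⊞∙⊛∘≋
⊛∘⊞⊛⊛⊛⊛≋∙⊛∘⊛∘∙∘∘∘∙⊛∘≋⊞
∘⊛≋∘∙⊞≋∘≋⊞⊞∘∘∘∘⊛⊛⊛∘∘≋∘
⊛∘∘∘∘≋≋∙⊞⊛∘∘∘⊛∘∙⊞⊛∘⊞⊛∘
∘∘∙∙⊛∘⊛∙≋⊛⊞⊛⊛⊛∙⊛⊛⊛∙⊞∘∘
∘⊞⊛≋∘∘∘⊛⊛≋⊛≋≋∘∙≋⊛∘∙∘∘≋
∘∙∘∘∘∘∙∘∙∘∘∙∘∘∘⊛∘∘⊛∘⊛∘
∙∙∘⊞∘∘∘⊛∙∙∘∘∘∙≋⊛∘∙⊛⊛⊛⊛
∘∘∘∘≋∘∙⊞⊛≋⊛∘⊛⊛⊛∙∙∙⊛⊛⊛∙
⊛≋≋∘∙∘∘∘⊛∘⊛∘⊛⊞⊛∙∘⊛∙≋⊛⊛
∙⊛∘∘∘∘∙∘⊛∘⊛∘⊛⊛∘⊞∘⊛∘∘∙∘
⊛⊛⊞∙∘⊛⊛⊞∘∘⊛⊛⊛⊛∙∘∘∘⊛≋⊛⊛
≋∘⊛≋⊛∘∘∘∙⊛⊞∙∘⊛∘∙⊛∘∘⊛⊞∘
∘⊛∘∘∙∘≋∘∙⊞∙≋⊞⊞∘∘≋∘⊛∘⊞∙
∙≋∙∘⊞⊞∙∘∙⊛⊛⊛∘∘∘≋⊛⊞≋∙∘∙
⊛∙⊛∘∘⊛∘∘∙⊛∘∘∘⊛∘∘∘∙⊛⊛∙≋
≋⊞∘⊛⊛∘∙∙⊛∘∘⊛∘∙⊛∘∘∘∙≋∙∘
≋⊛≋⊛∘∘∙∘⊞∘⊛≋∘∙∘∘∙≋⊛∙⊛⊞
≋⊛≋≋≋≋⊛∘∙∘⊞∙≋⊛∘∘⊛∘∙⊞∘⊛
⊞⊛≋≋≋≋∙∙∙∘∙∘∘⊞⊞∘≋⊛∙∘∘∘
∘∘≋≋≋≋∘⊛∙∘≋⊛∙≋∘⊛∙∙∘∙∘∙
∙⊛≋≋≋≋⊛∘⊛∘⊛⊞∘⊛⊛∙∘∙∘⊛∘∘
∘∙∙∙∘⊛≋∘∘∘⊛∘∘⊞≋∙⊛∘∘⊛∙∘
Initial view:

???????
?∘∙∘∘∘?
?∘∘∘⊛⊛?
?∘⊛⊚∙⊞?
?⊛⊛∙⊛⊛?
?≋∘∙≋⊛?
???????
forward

???????
?⊛≋∙⊛∙?
?∘∙∘∘∘?
?∘∘⊚⊛⊛?
?∘⊛∘∙⊞?
?⊛⊛∙⊛⊛?
?≋∘∙≋⊛?

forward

???????
?∙∘∘∘∘?
?⊛≋∙⊛∙?
?∘∙⊚∘∘?
?∘∘∘⊛⊛?
?∘⊛∘∙⊞?
?⊛⊛∙⊛⊛?

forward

⊞⊞⊞⊞⊞⊞⊞
?∙∘⊛∘∘?
?∙∘∘∘∘?
?⊛≋⊚⊛∙?
?∘∙∘∘∘?
?∘∘∘⊛⊛?
?∘⊛∘∙⊞?

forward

⊞⊞⊞⊞⊞⊞⊞
⊞⊞⊞⊞⊞⊞⊞
?∙∘⊛∘∘?
?∙∘⊚∘∘?
?⊛≋∙⊛∙?
?∘∙∘∘∘?
?∘∘∘⊛⊛?

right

⊞⊞⊞⊞⊞⊞⊞
⊞⊞⊞⊞⊞⊞⊞
∙∘⊛∘∘∘?
∙∘∘⊚∘∙?
⊛≋∙⊛∙⊞?
∘∙∘∘∘∙?
∘∘∘⊛⊛??

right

⊞⊞⊞⊞⊞⊞⊞
⊞⊞⊞⊞⊞⊞⊞
∘⊛∘∘∘⊞?
∘∘∘⊚∙∘?
≋∙⊛∙⊞∙?
∙∘∘∘∙⊛?
∘∘⊛⊛???

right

⊞⊞⊞⊞⊞⊞⊞
⊞⊞⊞⊞⊞⊞⊞
⊛∘∘∘⊞∘?
∘∘∘⊚∘∙?
∙⊛∙⊞∙⊛?
∘∘∘∙⊛∘?
∘⊛⊛????

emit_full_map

∙∘⊛∘∘∘⊞∘
∙∘∘∘∘⊚∘∙
⊛≋∙⊛∙⊞∙⊛
∘∙∘∘∘∙⊛∘
∘∘∘⊛⊛???
∘⊛∘∙⊞???
⊛⊛∙⊛⊛???
≋∘∙≋⊛???

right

⊞⊞⊞⊞⊞⊞⊞
⊞⊞⊞⊞⊞⊞⊞
∘∘∘⊞∘≋?
∘∘∙⊚∙∘?
⊛∙⊞∙⊛∘?
∘∘∙⊛∘≋?
⊛⊛?????

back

⊞⊞⊞⊞⊞⊞⊞
∘∘∘⊞∘≋?
∘∘∙∘∙∘?
⊛∙⊞⊚⊛∘?
∘∘∙⊛∘≋?
⊛⊛⊛∘∘≋?
∙⊞?????

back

∘∘∘⊞∘≋?
∘∘∙∘∙∘?
⊛∙⊞∙⊛∘?
∘∘∙⊚∘≋?
⊛⊛⊛∘∘≋?
∙⊞⊛∘⊞⊛?
⊛⊛?????

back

∘∘∙∘∙∘?
⊛∙⊞∙⊛∘?
∘∘∙⊛∘≋?
⊛⊛⊛⊚∘≋?
∙⊞⊛∘⊞⊛?
⊛⊛⊛∙⊞∘?
≋⊛?????

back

⊛∙⊞∙⊛∘?
∘∘∙⊛∘≋?
⊛⊛⊛∘∘≋?
∙⊞⊛⊚⊞⊛?
⊛⊛⊛∙⊞∘?
≋⊛∘∙∘∘?
???????

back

∘∘∙⊛∘≋?
⊛⊛⊛∘∘≋?
∙⊞⊛∘⊞⊛?
⊛⊛⊛⊚⊞∘?
≋⊛∘∙∘∘?
?∘∘⊛∘⊛?
???????

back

⊛⊛⊛∘∘≋?
∙⊞⊛∘⊞⊛?
⊛⊛⊛∙⊞∘?
≋⊛∘⊚∘∘?
?∘∘⊛∘⊛?
?∘∙⊛⊛⊛?
???????

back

∙⊞⊛∘⊞⊛?
⊛⊛⊛∙⊞∘?
≋⊛∘∙∘∘?
?∘∘⊚∘⊛?
?∘∙⊛⊛⊛?
?∙∙⊛⊛⊛?
???????

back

⊛⊛⊛∙⊞∘?
≋⊛∘∙∘∘?
?∘∘⊛∘⊛?
?∘∙⊚⊛⊛?
?∙∙⊛⊛⊛?
?∘⊛∙≋⊛?
???????

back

≋⊛∘∙∘∘?
?∘∘⊛∘⊛?
?∘∙⊛⊛⊛?
?∙∙⊚⊛⊛?
?∘⊛∙≋⊛?
?∘⊛∘∘∙?
???????

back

?∘∘⊛∘⊛?
?∘∙⊛⊛⊛?
?∙∙⊛⊛⊛?
?∘⊛⊚≋⊛?
?∘⊛∘∘∙?
?∘∘⊛≋⊛?
???????

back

?∘∙⊛⊛⊛?
?∙∙⊛⊛⊛?
?∘⊛∙≋⊛?
?∘⊛⊚∘∙?
?∘∘⊛≋⊛?
?⊛∘∘⊛⊞?
???????

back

?∙∙⊛⊛⊛?
?∘⊛∙≋⊛?
?∘⊛∘∘∙?
?∘∘⊚≋⊛?
?⊛∘∘⊛⊞?
?≋∘⊛∘⊞?
???????

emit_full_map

∙∘⊛∘∘∘⊞∘≋
∙∘∘∘∘∙∘∙∘
⊛≋∙⊛∙⊞∙⊛∘
∘∙∘∘∘∙⊛∘≋
∘∘∘⊛⊛⊛∘∘≋
∘⊛∘∙⊞⊛∘⊞⊛
⊛⊛∙⊛⊛⊛∙⊞∘
≋∘∙≋⊛∘∙∘∘
????∘∘⊛∘⊛
????∘∙⊛⊛⊛
????∙∙⊛⊛⊛
????∘⊛∙≋⊛
????∘⊛∘∘∙
????∘∘⊚≋⊛
????⊛∘∘⊛⊞
????≋∘⊛∘⊞

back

?∘⊛∙≋⊛?
?∘⊛∘∘∙?
?∘∘⊛≋⊛?
?⊛∘⊚⊛⊞?
?≋∘⊛∘⊞?
?⊛⊞≋∙∘?
???????

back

?∘⊛∘∘∙?
?∘∘⊛≋⊛?
?⊛∘∘⊛⊞?
?≋∘⊚∘⊞?
?⊛⊞≋∙∘?
?∘∙⊛⊛∙?
???????

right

∘⊛∘∘∙?⊞
∘∘⊛≋⊛⊛⊞
⊛∘∘⊛⊞∘⊞
≋∘⊛⊚⊞∙⊞
⊛⊞≋∙∘∙⊞
∘∙⊛⊛∙≋⊞
??????⊞

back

∘∘⊛≋⊛⊛⊞
⊛∘∘⊛⊞∘⊞
≋∘⊛∘⊞∙⊞
⊛⊞≋⊚∘∙⊞
∘∙⊛⊛∙≋⊞
?∘∙≋∙∘⊞
??????⊞

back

⊛∘∘⊛⊞∘⊞
≋∘⊛∘⊞∙⊞
⊛⊞≋∙∘∙⊞
∘∙⊛⊚∙≋⊞
?∘∙≋∙∘⊞
?≋⊛∙⊛⊞⊞
??????⊞

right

∘∘⊛⊞∘⊞⊞
∘⊛∘⊞∙⊞⊞
⊞≋∙∘∙⊞⊞
∙⊛⊛⊚≋⊞⊞
∘∙≋∙∘⊞⊞
≋⊛∙⊛⊞⊞⊞
?????⊞⊞

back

∘⊛∘⊞∙⊞⊞
⊞≋∙∘∙⊞⊞
∙⊛⊛∙≋⊞⊞
∘∙≋⊚∘⊞⊞
≋⊛∙⊛⊞⊞⊞
?∙⊞∘⊛⊞⊞
?????⊞⊞

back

⊞≋∙∘∙⊞⊞
∙⊛⊛∙≋⊞⊞
∘∙≋∙∘⊞⊞
≋⊛∙⊚⊞⊞⊞
?∙⊞∘⊛⊞⊞
?∙∘∘∘⊞⊞
?????⊞⊞

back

∙⊛⊛∙≋⊞⊞
∘∙≋∙∘⊞⊞
≋⊛∙⊛⊞⊞⊞
?∙⊞⊚⊛⊞⊞
?∙∘∘∘⊞⊞
?∘∙∘∙⊞⊞
?????⊞⊞

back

∘∙≋∙∘⊞⊞
≋⊛∙⊛⊞⊞⊞
?∙⊞∘⊛⊞⊞
?∙∘⊚∘⊞⊞
?∘∙∘∙⊞⊞
?∘⊛∘∘⊞⊞
?????⊞⊞

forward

∙⊛⊛∙≋⊞⊞
∘∙≋∙∘⊞⊞
≋⊛∙⊛⊞⊞⊞
?∙⊞⊚⊛⊞⊞
?∙∘∘∘⊞⊞
?∘∙∘∙⊞⊞
?∘⊛∘∘⊞⊞

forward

⊞≋∙∘∙⊞⊞
∙⊛⊛∙≋⊞⊞
∘∙≋∙∘⊞⊞
≋⊛∙⊚⊞⊞⊞
?∙⊞∘⊛⊞⊞
?∙∘∘∘⊞⊞
?∘∙∘∙⊞⊞

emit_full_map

∙∘⊛∘∘∘⊞∘≋?
∙∘∘∘∘∙∘∙∘?
⊛≋∙⊛∙⊞∙⊛∘?
∘∙∘∘∘∙⊛∘≋?
∘∘∘⊛⊛⊛∘∘≋?
∘⊛∘∙⊞⊛∘⊞⊛?
⊛⊛∙⊛⊛⊛∙⊞∘?
≋∘∙≋⊛∘∙∘∘?
????∘∘⊛∘⊛?
????∘∙⊛⊛⊛?
????∙∙⊛⊛⊛?
????∘⊛∙≋⊛?
????∘⊛∘∘∙?
????∘∘⊛≋⊛⊛
????⊛∘∘⊛⊞∘
????≋∘⊛∘⊞∙
????⊛⊞≋∙∘∙
????∘∙⊛⊛∙≋
?????∘∙≋∙∘
?????≋⊛∙⊚⊞
??????∙⊞∘⊛
??????∙∘∘∘
??????∘∙∘∙
??????∘⊛∘∘

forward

∘⊛∘⊞∙⊞⊞
⊞≋∙∘∙⊞⊞
∙⊛⊛∙≋⊞⊞
∘∙≋⊚∘⊞⊞
≋⊛∙⊛⊞⊞⊞
?∙⊞∘⊛⊞⊞
?∙∘∘∘⊞⊞

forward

∘∘⊛⊞∘⊞⊞
∘⊛∘⊞∙⊞⊞
⊞≋∙∘∙⊞⊞
∙⊛⊛⊚≋⊞⊞
∘∙≋∙∘⊞⊞
≋⊛∙⊛⊞⊞⊞
?∙⊞∘⊛⊞⊞

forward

∘⊛≋⊛⊛⊞⊞
∘∘⊛⊞∘⊞⊞
∘⊛∘⊞∙⊞⊞
⊞≋∙⊚∙⊞⊞
∙⊛⊛∙≋⊞⊞
∘∙≋∙∘⊞⊞
≋⊛∙⊛⊞⊞⊞

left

∘∘⊛≋⊛⊛⊞
⊛∘∘⊛⊞∘⊞
≋∘⊛∘⊞∙⊞
⊛⊞≋⊚∘∙⊞
∘∙⊛⊛∙≋⊞
?∘∙≋∙∘⊞
?≋⊛∙⊛⊞⊞

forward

∘⊛∘∘∙?⊞
∘∘⊛≋⊛⊛⊞
⊛∘∘⊛⊞∘⊞
≋∘⊛⊚⊞∙⊞
⊛⊞≋∙∘∙⊞
∘∙⊛⊛∙≋⊞
?∘∙≋∙∘⊞

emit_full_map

∙∘⊛∘∘∘⊞∘≋?
∙∘∘∘∘∙∘∙∘?
⊛≋∙⊛∙⊞∙⊛∘?
∘∙∘∘∘∙⊛∘≋?
∘∘∘⊛⊛⊛∘∘≋?
∘⊛∘∙⊞⊛∘⊞⊛?
⊛⊛∙⊛⊛⊛∙⊞∘?
≋∘∙≋⊛∘∙∘∘?
????∘∘⊛∘⊛?
????∘∙⊛⊛⊛?
????∙∙⊛⊛⊛?
????∘⊛∙≋⊛?
????∘⊛∘∘∙?
????∘∘⊛≋⊛⊛
????⊛∘∘⊛⊞∘
????≋∘⊛⊚⊞∙
????⊛⊞≋∙∘∙
????∘∙⊛⊛∙≋
?????∘∙≋∙∘
?????≋⊛∙⊛⊞
??????∙⊞∘⊛
??????∙∘∘∘
??????∘∙∘∙
??????∘⊛∘∘


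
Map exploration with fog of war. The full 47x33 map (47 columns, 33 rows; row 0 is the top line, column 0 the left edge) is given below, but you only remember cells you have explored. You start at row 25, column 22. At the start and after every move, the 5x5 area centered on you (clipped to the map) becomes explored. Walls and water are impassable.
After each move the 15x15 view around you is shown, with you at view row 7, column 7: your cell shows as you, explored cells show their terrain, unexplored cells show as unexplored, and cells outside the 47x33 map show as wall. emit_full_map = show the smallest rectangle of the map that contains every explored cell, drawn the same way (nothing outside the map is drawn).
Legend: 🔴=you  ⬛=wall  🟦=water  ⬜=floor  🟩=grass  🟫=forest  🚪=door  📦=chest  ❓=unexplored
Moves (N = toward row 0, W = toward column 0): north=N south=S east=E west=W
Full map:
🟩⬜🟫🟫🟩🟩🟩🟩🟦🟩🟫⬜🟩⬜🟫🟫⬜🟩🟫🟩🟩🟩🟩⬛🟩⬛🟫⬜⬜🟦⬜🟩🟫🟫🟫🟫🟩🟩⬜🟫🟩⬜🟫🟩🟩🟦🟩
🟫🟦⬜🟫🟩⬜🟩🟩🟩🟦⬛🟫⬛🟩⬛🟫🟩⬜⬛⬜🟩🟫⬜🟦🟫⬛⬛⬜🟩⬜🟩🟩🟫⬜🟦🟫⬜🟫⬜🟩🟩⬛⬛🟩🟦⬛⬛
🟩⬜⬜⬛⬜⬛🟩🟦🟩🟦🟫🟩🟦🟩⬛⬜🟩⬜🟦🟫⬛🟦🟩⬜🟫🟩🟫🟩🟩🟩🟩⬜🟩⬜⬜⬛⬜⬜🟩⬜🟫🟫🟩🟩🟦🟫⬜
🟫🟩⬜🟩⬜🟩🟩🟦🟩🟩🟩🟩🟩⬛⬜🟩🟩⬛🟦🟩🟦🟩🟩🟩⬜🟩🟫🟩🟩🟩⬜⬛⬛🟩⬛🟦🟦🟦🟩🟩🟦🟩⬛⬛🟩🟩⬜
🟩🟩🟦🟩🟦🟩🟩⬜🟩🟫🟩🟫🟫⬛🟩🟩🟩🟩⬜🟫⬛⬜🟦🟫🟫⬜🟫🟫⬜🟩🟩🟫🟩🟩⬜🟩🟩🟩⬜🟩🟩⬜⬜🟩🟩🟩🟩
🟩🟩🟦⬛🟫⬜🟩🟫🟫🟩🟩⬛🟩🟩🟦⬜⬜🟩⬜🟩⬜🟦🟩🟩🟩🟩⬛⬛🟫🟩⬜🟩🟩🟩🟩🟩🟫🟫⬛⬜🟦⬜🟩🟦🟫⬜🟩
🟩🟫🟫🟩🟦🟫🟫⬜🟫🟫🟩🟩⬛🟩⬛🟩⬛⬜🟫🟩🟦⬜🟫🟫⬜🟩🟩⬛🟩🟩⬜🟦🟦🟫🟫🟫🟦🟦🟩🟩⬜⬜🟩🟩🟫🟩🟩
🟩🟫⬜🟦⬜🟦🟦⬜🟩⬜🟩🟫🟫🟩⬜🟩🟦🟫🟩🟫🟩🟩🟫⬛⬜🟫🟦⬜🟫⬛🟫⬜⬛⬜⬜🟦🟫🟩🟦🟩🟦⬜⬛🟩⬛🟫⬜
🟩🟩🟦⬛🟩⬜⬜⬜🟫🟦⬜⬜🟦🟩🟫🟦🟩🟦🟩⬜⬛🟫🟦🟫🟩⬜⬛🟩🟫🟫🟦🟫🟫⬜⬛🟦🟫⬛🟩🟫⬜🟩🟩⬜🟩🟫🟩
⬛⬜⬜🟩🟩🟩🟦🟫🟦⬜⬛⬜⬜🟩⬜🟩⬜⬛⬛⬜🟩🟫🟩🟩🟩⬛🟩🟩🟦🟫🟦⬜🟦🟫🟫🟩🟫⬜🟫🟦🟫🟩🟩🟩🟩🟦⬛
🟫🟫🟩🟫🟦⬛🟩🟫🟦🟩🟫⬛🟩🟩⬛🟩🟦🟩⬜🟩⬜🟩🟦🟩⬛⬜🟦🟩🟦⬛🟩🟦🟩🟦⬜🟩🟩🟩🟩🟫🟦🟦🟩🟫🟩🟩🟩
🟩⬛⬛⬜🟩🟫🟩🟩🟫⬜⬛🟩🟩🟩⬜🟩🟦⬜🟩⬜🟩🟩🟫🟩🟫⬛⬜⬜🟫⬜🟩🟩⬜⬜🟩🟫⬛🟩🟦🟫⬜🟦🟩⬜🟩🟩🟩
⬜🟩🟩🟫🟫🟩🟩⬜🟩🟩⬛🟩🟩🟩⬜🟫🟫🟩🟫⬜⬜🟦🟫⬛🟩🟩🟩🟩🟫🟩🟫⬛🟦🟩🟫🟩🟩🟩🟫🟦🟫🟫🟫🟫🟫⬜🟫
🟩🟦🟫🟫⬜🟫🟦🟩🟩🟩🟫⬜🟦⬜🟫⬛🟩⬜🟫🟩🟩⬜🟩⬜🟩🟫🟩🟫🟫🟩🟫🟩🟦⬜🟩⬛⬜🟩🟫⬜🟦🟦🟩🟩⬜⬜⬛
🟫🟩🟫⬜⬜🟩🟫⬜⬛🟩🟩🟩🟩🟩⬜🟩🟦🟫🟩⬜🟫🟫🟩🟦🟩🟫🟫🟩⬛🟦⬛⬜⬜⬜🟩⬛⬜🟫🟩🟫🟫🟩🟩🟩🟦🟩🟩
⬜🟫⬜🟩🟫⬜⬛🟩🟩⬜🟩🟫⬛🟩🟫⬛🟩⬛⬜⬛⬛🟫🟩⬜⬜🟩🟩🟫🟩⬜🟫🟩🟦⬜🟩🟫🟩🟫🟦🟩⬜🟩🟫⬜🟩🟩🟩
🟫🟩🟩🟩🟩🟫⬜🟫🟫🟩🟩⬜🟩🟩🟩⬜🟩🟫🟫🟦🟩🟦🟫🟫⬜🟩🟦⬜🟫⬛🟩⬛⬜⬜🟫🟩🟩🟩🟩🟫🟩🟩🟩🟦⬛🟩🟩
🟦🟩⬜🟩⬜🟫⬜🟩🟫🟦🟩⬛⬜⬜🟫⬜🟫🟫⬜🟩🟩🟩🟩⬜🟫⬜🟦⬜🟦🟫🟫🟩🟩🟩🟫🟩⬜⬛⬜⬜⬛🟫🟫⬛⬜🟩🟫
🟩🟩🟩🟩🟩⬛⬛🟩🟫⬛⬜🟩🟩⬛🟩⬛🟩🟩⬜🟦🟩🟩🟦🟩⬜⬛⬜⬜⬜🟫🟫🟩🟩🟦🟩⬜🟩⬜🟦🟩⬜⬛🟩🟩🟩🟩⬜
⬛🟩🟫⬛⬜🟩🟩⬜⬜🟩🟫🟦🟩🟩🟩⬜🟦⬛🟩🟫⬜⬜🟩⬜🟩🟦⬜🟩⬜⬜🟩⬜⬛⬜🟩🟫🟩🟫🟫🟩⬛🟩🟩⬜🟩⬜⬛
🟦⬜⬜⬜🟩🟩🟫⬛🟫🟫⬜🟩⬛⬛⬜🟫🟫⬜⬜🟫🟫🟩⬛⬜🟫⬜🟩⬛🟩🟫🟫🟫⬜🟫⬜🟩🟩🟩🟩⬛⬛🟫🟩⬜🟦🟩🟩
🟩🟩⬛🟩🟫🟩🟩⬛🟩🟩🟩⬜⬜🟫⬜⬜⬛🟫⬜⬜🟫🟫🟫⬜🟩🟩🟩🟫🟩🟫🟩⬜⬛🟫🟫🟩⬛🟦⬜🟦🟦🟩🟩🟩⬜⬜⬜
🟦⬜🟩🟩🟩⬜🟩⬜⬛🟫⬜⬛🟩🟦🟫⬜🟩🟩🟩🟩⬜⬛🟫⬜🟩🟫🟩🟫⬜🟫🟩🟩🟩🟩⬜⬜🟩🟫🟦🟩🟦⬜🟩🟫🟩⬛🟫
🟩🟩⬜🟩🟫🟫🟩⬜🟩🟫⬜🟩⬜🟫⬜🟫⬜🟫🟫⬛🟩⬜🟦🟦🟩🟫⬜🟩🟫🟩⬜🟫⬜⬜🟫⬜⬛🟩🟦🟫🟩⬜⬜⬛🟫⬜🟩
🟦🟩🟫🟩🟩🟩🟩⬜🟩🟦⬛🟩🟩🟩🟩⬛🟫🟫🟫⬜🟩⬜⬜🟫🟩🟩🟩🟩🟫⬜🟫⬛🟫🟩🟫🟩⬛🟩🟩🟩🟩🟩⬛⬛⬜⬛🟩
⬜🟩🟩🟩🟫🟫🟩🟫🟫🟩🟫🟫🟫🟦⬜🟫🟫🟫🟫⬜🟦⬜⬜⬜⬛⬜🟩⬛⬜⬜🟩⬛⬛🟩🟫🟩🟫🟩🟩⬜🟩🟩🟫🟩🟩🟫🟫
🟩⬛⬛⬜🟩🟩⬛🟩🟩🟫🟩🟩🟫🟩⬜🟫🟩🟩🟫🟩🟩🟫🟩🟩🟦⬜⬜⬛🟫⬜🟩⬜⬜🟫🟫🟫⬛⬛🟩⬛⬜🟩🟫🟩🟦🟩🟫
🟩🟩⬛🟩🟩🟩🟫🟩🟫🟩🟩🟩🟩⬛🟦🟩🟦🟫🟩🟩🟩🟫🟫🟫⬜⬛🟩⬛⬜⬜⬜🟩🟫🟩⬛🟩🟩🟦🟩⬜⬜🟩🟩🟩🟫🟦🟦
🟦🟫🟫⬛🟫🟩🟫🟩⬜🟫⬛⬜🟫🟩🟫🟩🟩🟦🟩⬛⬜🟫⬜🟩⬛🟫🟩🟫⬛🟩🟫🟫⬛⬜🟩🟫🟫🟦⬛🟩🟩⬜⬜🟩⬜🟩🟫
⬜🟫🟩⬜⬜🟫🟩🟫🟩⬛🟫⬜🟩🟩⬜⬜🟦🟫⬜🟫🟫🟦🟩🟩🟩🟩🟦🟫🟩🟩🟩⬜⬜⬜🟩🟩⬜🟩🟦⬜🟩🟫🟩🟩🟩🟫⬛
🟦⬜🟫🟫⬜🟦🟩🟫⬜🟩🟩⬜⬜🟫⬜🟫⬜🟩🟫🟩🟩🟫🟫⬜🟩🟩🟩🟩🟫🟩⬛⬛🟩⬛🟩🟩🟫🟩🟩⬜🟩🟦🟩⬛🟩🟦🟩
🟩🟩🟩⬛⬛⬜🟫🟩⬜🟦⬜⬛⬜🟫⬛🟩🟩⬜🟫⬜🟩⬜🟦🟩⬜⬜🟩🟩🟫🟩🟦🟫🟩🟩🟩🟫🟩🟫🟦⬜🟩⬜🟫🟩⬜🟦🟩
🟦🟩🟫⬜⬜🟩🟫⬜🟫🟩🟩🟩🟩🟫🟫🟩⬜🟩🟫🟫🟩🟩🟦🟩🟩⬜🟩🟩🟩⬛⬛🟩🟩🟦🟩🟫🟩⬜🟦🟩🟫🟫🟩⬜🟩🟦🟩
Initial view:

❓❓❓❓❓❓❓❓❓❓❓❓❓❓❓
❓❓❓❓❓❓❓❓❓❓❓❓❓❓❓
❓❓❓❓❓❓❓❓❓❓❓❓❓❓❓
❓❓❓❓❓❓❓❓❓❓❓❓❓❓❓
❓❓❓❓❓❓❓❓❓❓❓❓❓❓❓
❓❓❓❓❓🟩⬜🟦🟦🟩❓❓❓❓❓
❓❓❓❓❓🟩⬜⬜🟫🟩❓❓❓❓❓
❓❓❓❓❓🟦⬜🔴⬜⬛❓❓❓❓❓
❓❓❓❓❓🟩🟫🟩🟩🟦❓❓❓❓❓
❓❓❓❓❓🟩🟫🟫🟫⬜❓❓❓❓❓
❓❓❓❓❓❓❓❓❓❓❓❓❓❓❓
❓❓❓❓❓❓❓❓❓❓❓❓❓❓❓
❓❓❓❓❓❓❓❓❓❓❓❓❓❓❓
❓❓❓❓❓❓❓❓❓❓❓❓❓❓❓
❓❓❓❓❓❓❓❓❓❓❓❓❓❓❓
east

❓❓❓❓❓❓❓❓❓❓❓❓❓❓❓
❓❓❓❓❓❓❓❓❓❓❓❓❓❓❓
❓❓❓❓❓❓❓❓❓❓❓❓❓❓❓
❓❓❓❓❓❓❓❓❓❓❓❓❓❓❓
❓❓❓❓❓❓❓❓❓❓❓❓❓❓❓
❓❓❓❓🟩⬜🟦🟦🟩🟫❓❓❓❓❓
❓❓❓❓🟩⬜⬜🟫🟩🟩❓❓❓❓❓
❓❓❓❓🟦⬜⬜🔴⬛⬜❓❓❓❓❓
❓❓❓❓🟩🟫🟩🟩🟦⬜❓❓❓❓❓
❓❓❓❓🟩🟫🟫🟫⬜⬛❓❓❓❓❓
❓❓❓❓❓❓❓❓❓❓❓❓❓❓❓
❓❓❓❓❓❓❓❓❓❓❓❓❓❓❓
❓❓❓❓❓❓❓❓❓❓❓❓❓❓❓
❓❓❓❓❓❓❓❓❓❓❓❓❓❓❓
❓❓❓❓❓❓❓❓❓❓❓❓❓❓❓

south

❓❓❓❓❓❓❓❓❓❓❓❓❓❓❓
❓❓❓❓❓❓❓❓❓❓❓❓❓❓❓
❓❓❓❓❓❓❓❓❓❓❓❓❓❓❓
❓❓❓❓❓❓❓❓❓❓❓❓❓❓❓
❓❓❓❓🟩⬜🟦🟦🟩🟫❓❓❓❓❓
❓❓❓❓🟩⬜⬜🟫🟩🟩❓❓❓❓❓
❓❓❓❓🟦⬜⬜⬜⬛⬜❓❓❓❓❓
❓❓❓❓🟩🟫🟩🔴🟦⬜❓❓❓❓❓
❓❓❓❓🟩🟫🟫🟫⬜⬛❓❓❓❓❓
❓❓❓❓❓🟫⬜🟩⬛🟫❓❓❓❓❓
❓❓❓❓❓❓❓❓❓❓❓❓❓❓❓
❓❓❓❓❓❓❓❓❓❓❓❓❓❓❓
❓❓❓❓❓❓❓❓❓❓❓❓❓❓❓
❓❓❓❓❓❓❓❓❓❓❓❓❓❓❓
⬛⬛⬛⬛⬛⬛⬛⬛⬛⬛⬛⬛⬛⬛⬛

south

❓❓❓❓❓❓❓❓❓❓❓❓❓❓❓
❓❓❓❓❓❓❓❓❓❓❓❓❓❓❓
❓❓❓❓❓❓❓❓❓❓❓❓❓❓❓
❓❓❓❓🟩⬜🟦🟦🟩🟫❓❓❓❓❓
❓❓❓❓🟩⬜⬜🟫🟩🟩❓❓❓❓❓
❓❓❓❓🟦⬜⬜⬜⬛⬜❓❓❓❓❓
❓❓❓❓🟩🟫🟩🟩🟦⬜❓❓❓❓❓
❓❓❓❓🟩🟫🟫🔴⬜⬛❓❓❓❓❓
❓❓❓❓❓🟫⬜🟩⬛🟫❓❓❓❓❓
❓❓❓❓❓🟦🟩🟩🟩🟩❓❓❓❓❓
❓❓❓❓❓❓❓❓❓❓❓❓❓❓❓
❓❓❓❓❓❓❓❓❓❓❓❓❓❓❓
❓❓❓❓❓❓❓❓❓❓❓❓❓❓❓
⬛⬛⬛⬛⬛⬛⬛⬛⬛⬛⬛⬛⬛⬛⬛
⬛⬛⬛⬛⬛⬛⬛⬛⬛⬛⬛⬛⬛⬛⬛

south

❓❓❓❓❓❓❓❓❓❓❓❓❓❓❓
❓❓❓❓❓❓❓❓❓❓❓❓❓❓❓
❓❓❓❓🟩⬜🟦🟦🟩🟫❓❓❓❓❓
❓❓❓❓🟩⬜⬜🟫🟩🟩❓❓❓❓❓
❓❓❓❓🟦⬜⬜⬜⬛⬜❓❓❓❓❓
❓❓❓❓🟩🟫🟩🟩🟦⬜❓❓❓❓❓
❓❓❓❓🟩🟫🟫🟫⬜⬛❓❓❓❓❓
❓❓❓❓❓🟫⬜🔴⬛🟫❓❓❓❓❓
❓❓❓❓❓🟦🟩🟩🟩🟩❓❓❓❓❓
❓❓❓❓❓🟫🟫⬜🟩🟩❓❓❓❓❓
❓❓❓❓❓❓❓❓❓❓❓❓❓❓❓
❓❓❓❓❓❓❓❓❓❓❓❓❓❓❓
⬛⬛⬛⬛⬛⬛⬛⬛⬛⬛⬛⬛⬛⬛⬛
⬛⬛⬛⬛⬛⬛⬛⬛⬛⬛⬛⬛⬛⬛⬛
⬛⬛⬛⬛⬛⬛⬛⬛⬛⬛⬛⬛⬛⬛⬛

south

❓❓❓❓❓❓❓❓❓❓❓❓❓❓❓
❓❓❓❓🟩⬜🟦🟦🟩🟫❓❓❓❓❓
❓❓❓❓🟩⬜⬜🟫🟩🟩❓❓❓❓❓
❓❓❓❓🟦⬜⬜⬜⬛⬜❓❓❓❓❓
❓❓❓❓🟩🟫🟩🟩🟦⬜❓❓❓❓❓
❓❓❓❓🟩🟫🟫🟫⬜⬛❓❓❓❓❓
❓❓❓❓❓🟫⬜🟩⬛🟫❓❓❓❓❓
❓❓❓❓❓🟦🟩🔴🟩🟩❓❓❓❓❓
❓❓❓❓❓🟫🟫⬜🟩🟩❓❓❓❓❓
❓❓❓❓❓⬜🟦🟩⬜⬜❓❓❓❓❓
❓❓❓❓❓❓❓❓❓❓❓❓❓❓❓
⬛⬛⬛⬛⬛⬛⬛⬛⬛⬛⬛⬛⬛⬛⬛
⬛⬛⬛⬛⬛⬛⬛⬛⬛⬛⬛⬛⬛⬛⬛
⬛⬛⬛⬛⬛⬛⬛⬛⬛⬛⬛⬛⬛⬛⬛
⬛⬛⬛⬛⬛⬛⬛⬛⬛⬛⬛⬛⬛⬛⬛

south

❓❓❓❓🟩⬜🟦🟦🟩🟫❓❓❓❓❓
❓❓❓❓🟩⬜⬜🟫🟩🟩❓❓❓❓❓
❓❓❓❓🟦⬜⬜⬜⬛⬜❓❓❓❓❓
❓❓❓❓🟩🟫🟩🟩🟦⬜❓❓❓❓❓
❓❓❓❓🟩🟫🟫🟫⬜⬛❓❓❓❓❓
❓❓❓❓❓🟫⬜🟩⬛🟫❓❓❓❓❓
❓❓❓❓❓🟦🟩🟩🟩🟩❓❓❓❓❓
❓❓❓❓❓🟫🟫🔴🟩🟩❓❓❓❓❓
❓❓❓❓❓⬜🟦🟩⬜⬜❓❓❓❓❓
❓❓❓❓❓🟩🟦🟩🟩⬜❓❓❓❓❓
⬛⬛⬛⬛⬛⬛⬛⬛⬛⬛⬛⬛⬛⬛⬛
⬛⬛⬛⬛⬛⬛⬛⬛⬛⬛⬛⬛⬛⬛⬛
⬛⬛⬛⬛⬛⬛⬛⬛⬛⬛⬛⬛⬛⬛⬛
⬛⬛⬛⬛⬛⬛⬛⬛⬛⬛⬛⬛⬛⬛⬛
⬛⬛⬛⬛⬛⬛⬛⬛⬛⬛⬛⬛⬛⬛⬛

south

❓❓❓❓🟩⬜⬜🟫🟩🟩❓❓❓❓❓
❓❓❓❓🟦⬜⬜⬜⬛⬜❓❓❓❓❓
❓❓❓❓🟩🟫🟩🟩🟦⬜❓❓❓❓❓
❓❓❓❓🟩🟫🟫🟫⬜⬛❓❓❓❓❓
❓❓❓❓❓🟫⬜🟩⬛🟫❓❓❓❓❓
❓❓❓❓❓🟦🟩🟩🟩🟩❓❓❓❓❓
❓❓❓❓❓🟫🟫⬜🟩🟩❓❓❓❓❓
❓❓❓❓❓⬜🟦🔴⬜⬜❓❓❓❓❓
❓❓❓❓❓🟩🟦🟩🟩⬜❓❓❓❓❓
⬛⬛⬛⬛⬛⬛⬛⬛⬛⬛⬛⬛⬛⬛⬛
⬛⬛⬛⬛⬛⬛⬛⬛⬛⬛⬛⬛⬛⬛⬛
⬛⬛⬛⬛⬛⬛⬛⬛⬛⬛⬛⬛⬛⬛⬛
⬛⬛⬛⬛⬛⬛⬛⬛⬛⬛⬛⬛⬛⬛⬛
⬛⬛⬛⬛⬛⬛⬛⬛⬛⬛⬛⬛⬛⬛⬛
⬛⬛⬛⬛⬛⬛⬛⬛⬛⬛⬛⬛⬛⬛⬛

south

❓❓❓❓🟦⬜⬜⬜⬛⬜❓❓❓❓❓
❓❓❓❓🟩🟫🟩🟩🟦⬜❓❓❓❓❓
❓❓❓❓🟩🟫🟫🟫⬜⬛❓❓❓❓❓
❓❓❓❓❓🟫⬜🟩⬛🟫❓❓❓❓❓
❓❓❓❓❓🟦🟩🟩🟩🟩❓❓❓❓❓
❓❓❓❓❓🟫🟫⬜🟩🟩❓❓❓❓❓
❓❓❓❓❓⬜🟦🟩⬜⬜❓❓❓❓❓
❓❓❓❓❓🟩🟦🔴🟩⬜❓❓❓❓❓
⬛⬛⬛⬛⬛⬛⬛⬛⬛⬛⬛⬛⬛⬛⬛
⬛⬛⬛⬛⬛⬛⬛⬛⬛⬛⬛⬛⬛⬛⬛
⬛⬛⬛⬛⬛⬛⬛⬛⬛⬛⬛⬛⬛⬛⬛
⬛⬛⬛⬛⬛⬛⬛⬛⬛⬛⬛⬛⬛⬛⬛
⬛⬛⬛⬛⬛⬛⬛⬛⬛⬛⬛⬛⬛⬛⬛
⬛⬛⬛⬛⬛⬛⬛⬛⬛⬛⬛⬛⬛⬛⬛
⬛⬛⬛⬛⬛⬛⬛⬛⬛⬛⬛⬛⬛⬛⬛

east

❓❓❓🟦⬜⬜⬜⬛⬜❓❓❓❓❓❓
❓❓❓🟩🟫🟩🟩🟦⬜❓❓❓❓❓❓
❓❓❓🟩🟫🟫🟫⬜⬛❓❓❓❓❓❓
❓❓❓❓🟫⬜🟩⬛🟫❓❓❓❓❓❓
❓❓❓❓🟦🟩🟩🟩🟩❓❓❓❓❓❓
❓❓❓❓🟫🟫⬜🟩🟩🟩❓❓❓❓❓
❓❓❓❓⬜🟦🟩⬜⬜🟩❓❓❓❓❓
❓❓❓❓🟩🟦🟩🔴⬜🟩❓❓❓❓❓
⬛⬛⬛⬛⬛⬛⬛⬛⬛⬛⬛⬛⬛⬛⬛
⬛⬛⬛⬛⬛⬛⬛⬛⬛⬛⬛⬛⬛⬛⬛
⬛⬛⬛⬛⬛⬛⬛⬛⬛⬛⬛⬛⬛⬛⬛
⬛⬛⬛⬛⬛⬛⬛⬛⬛⬛⬛⬛⬛⬛⬛
⬛⬛⬛⬛⬛⬛⬛⬛⬛⬛⬛⬛⬛⬛⬛
⬛⬛⬛⬛⬛⬛⬛⬛⬛⬛⬛⬛⬛⬛⬛
⬛⬛⬛⬛⬛⬛⬛⬛⬛⬛⬛⬛⬛⬛⬛

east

❓❓🟦⬜⬜⬜⬛⬜❓❓❓❓❓❓❓
❓❓🟩🟫🟩🟩🟦⬜❓❓❓❓❓❓❓
❓❓🟩🟫🟫🟫⬜⬛❓❓❓❓❓❓❓
❓❓❓🟫⬜🟩⬛🟫❓❓❓❓❓❓❓
❓❓❓🟦🟩🟩🟩🟩❓❓❓❓❓❓❓
❓❓❓🟫🟫⬜🟩🟩🟩🟩❓❓❓❓❓
❓❓❓⬜🟦🟩⬜⬜🟩🟩❓❓❓❓❓
❓❓❓🟩🟦🟩🟩🔴🟩🟩❓❓❓❓❓
⬛⬛⬛⬛⬛⬛⬛⬛⬛⬛⬛⬛⬛⬛⬛
⬛⬛⬛⬛⬛⬛⬛⬛⬛⬛⬛⬛⬛⬛⬛
⬛⬛⬛⬛⬛⬛⬛⬛⬛⬛⬛⬛⬛⬛⬛
⬛⬛⬛⬛⬛⬛⬛⬛⬛⬛⬛⬛⬛⬛⬛
⬛⬛⬛⬛⬛⬛⬛⬛⬛⬛⬛⬛⬛⬛⬛
⬛⬛⬛⬛⬛⬛⬛⬛⬛⬛⬛⬛⬛⬛⬛
⬛⬛⬛⬛⬛⬛⬛⬛⬛⬛⬛⬛⬛⬛⬛

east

❓🟦⬜⬜⬜⬛⬜❓❓❓❓❓❓❓❓
❓🟩🟫🟩🟩🟦⬜❓❓❓❓❓❓❓❓
❓🟩🟫🟫🟫⬜⬛❓❓❓❓❓❓❓❓
❓❓🟫⬜🟩⬛🟫❓❓❓❓❓❓❓❓
❓❓🟦🟩🟩🟩🟩❓❓❓❓❓❓❓❓
❓❓🟫🟫⬜🟩🟩🟩🟩🟫❓❓❓❓❓
❓❓⬜🟦🟩⬜⬜🟩🟩🟫❓❓❓❓❓
❓❓🟩🟦🟩🟩⬜🔴🟩🟩❓❓❓❓❓
⬛⬛⬛⬛⬛⬛⬛⬛⬛⬛⬛⬛⬛⬛⬛
⬛⬛⬛⬛⬛⬛⬛⬛⬛⬛⬛⬛⬛⬛⬛
⬛⬛⬛⬛⬛⬛⬛⬛⬛⬛⬛⬛⬛⬛⬛
⬛⬛⬛⬛⬛⬛⬛⬛⬛⬛⬛⬛⬛⬛⬛
⬛⬛⬛⬛⬛⬛⬛⬛⬛⬛⬛⬛⬛⬛⬛
⬛⬛⬛⬛⬛⬛⬛⬛⬛⬛⬛⬛⬛⬛⬛
⬛⬛⬛⬛⬛⬛⬛⬛⬛⬛⬛⬛⬛⬛⬛

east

🟦⬜⬜⬜⬛⬜❓❓❓❓❓❓❓❓❓
🟩🟫🟩🟩🟦⬜❓❓❓❓❓❓❓❓❓
🟩🟫🟫🟫⬜⬛❓❓❓❓❓❓❓❓❓
❓🟫⬜🟩⬛🟫❓❓❓❓❓❓❓❓❓
❓🟦🟩🟩🟩🟩❓❓❓❓❓❓❓❓❓
❓🟫🟫⬜🟩🟩🟩🟩🟫🟩❓❓❓❓❓
❓⬜🟦🟩⬜⬜🟩🟩🟫🟩❓❓❓❓❓
❓🟩🟦🟩🟩⬜🟩🔴🟩⬛❓❓❓❓❓
⬛⬛⬛⬛⬛⬛⬛⬛⬛⬛⬛⬛⬛⬛⬛
⬛⬛⬛⬛⬛⬛⬛⬛⬛⬛⬛⬛⬛⬛⬛
⬛⬛⬛⬛⬛⬛⬛⬛⬛⬛⬛⬛⬛⬛⬛
⬛⬛⬛⬛⬛⬛⬛⬛⬛⬛⬛⬛⬛⬛⬛
⬛⬛⬛⬛⬛⬛⬛⬛⬛⬛⬛⬛⬛⬛⬛
⬛⬛⬛⬛⬛⬛⬛⬛⬛⬛⬛⬛⬛⬛⬛
⬛⬛⬛⬛⬛⬛⬛⬛⬛⬛⬛⬛⬛⬛⬛

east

⬜⬜⬜⬛⬜❓❓❓❓❓❓❓❓❓❓
🟫🟩🟩🟦⬜❓❓❓❓❓❓❓❓❓❓
🟫🟫🟫⬜⬛❓❓❓❓❓❓❓❓❓❓
🟫⬜🟩⬛🟫❓❓❓❓❓❓❓❓❓❓
🟦🟩🟩🟩🟩❓❓❓❓❓❓❓❓❓❓
🟫🟫⬜🟩🟩🟩🟩🟫🟩⬛❓❓❓❓❓
⬜🟦🟩⬜⬜🟩🟩🟫🟩🟦❓❓❓❓❓
🟩🟦🟩🟩⬜🟩🟩🔴⬛⬛❓❓❓❓❓
⬛⬛⬛⬛⬛⬛⬛⬛⬛⬛⬛⬛⬛⬛⬛
⬛⬛⬛⬛⬛⬛⬛⬛⬛⬛⬛⬛⬛⬛⬛
⬛⬛⬛⬛⬛⬛⬛⬛⬛⬛⬛⬛⬛⬛⬛
⬛⬛⬛⬛⬛⬛⬛⬛⬛⬛⬛⬛⬛⬛⬛
⬛⬛⬛⬛⬛⬛⬛⬛⬛⬛⬛⬛⬛⬛⬛
⬛⬛⬛⬛⬛⬛⬛⬛⬛⬛⬛⬛⬛⬛⬛
⬛⬛⬛⬛⬛⬛⬛⬛⬛⬛⬛⬛⬛⬛⬛

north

⬜⬜🟫🟩🟩❓❓❓❓❓❓❓❓❓❓
⬜⬜⬜⬛⬜❓❓❓❓❓❓❓❓❓❓
🟫🟩🟩🟦⬜❓❓❓❓❓❓❓❓❓❓
🟫🟫🟫⬜⬛❓❓❓❓❓❓❓❓❓❓
🟫⬜🟩⬛🟫❓❓❓❓❓❓❓❓❓❓
🟦🟩🟩🟩🟩🟦🟫🟩🟩🟩❓❓❓❓❓
🟫🟫⬜🟩🟩🟩🟩🟫🟩⬛❓❓❓❓❓
⬜🟦🟩⬜⬜🟩🟩🔴🟩🟦❓❓❓❓❓
🟩🟦🟩🟩⬜🟩🟩🟩⬛⬛❓❓❓❓❓
⬛⬛⬛⬛⬛⬛⬛⬛⬛⬛⬛⬛⬛⬛⬛
⬛⬛⬛⬛⬛⬛⬛⬛⬛⬛⬛⬛⬛⬛⬛
⬛⬛⬛⬛⬛⬛⬛⬛⬛⬛⬛⬛⬛⬛⬛
⬛⬛⬛⬛⬛⬛⬛⬛⬛⬛⬛⬛⬛⬛⬛
⬛⬛⬛⬛⬛⬛⬛⬛⬛⬛⬛⬛⬛⬛⬛
⬛⬛⬛⬛⬛⬛⬛⬛⬛⬛⬛⬛⬛⬛⬛

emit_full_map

🟩⬜🟦🟦🟩🟫❓❓❓❓❓
🟩⬜⬜🟫🟩🟩❓❓❓❓❓
🟦⬜⬜⬜⬛⬜❓❓❓❓❓
🟩🟫🟩🟩🟦⬜❓❓❓❓❓
🟩🟫🟫🟫⬜⬛❓❓❓❓❓
❓🟫⬜🟩⬛🟫❓❓❓❓❓
❓🟦🟩🟩🟩🟩🟦🟫🟩🟩🟩
❓🟫🟫⬜🟩🟩🟩🟩🟫🟩⬛
❓⬜🟦🟩⬜⬜🟩🟩🔴🟩🟦
❓🟩🟦🟩🟩⬜🟩🟩🟩⬛⬛

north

⬜🟦🟦🟩🟫❓❓❓❓❓❓❓❓❓❓
⬜⬜🟫🟩🟩❓❓❓❓❓❓❓❓❓❓
⬜⬜⬜⬛⬜❓❓❓❓❓❓❓❓❓❓
🟫🟩🟩🟦⬜❓❓❓❓❓❓❓❓❓❓
🟫🟫🟫⬜⬛❓❓❓❓❓❓❓❓❓❓
🟫⬜🟩⬛🟫🟩🟫⬛🟩🟫❓❓❓❓❓
🟦🟩🟩🟩🟩🟦🟫🟩🟩🟩❓❓❓❓❓
🟫🟫⬜🟩🟩🟩🟩🔴🟩⬛❓❓❓❓❓
⬜🟦🟩⬜⬜🟩🟩🟫🟩🟦❓❓❓❓❓
🟩🟦🟩🟩⬜🟩🟩🟩⬛⬛❓❓❓❓❓
⬛⬛⬛⬛⬛⬛⬛⬛⬛⬛⬛⬛⬛⬛⬛
⬛⬛⬛⬛⬛⬛⬛⬛⬛⬛⬛⬛⬛⬛⬛
⬛⬛⬛⬛⬛⬛⬛⬛⬛⬛⬛⬛⬛⬛⬛
⬛⬛⬛⬛⬛⬛⬛⬛⬛⬛⬛⬛⬛⬛⬛
⬛⬛⬛⬛⬛⬛⬛⬛⬛⬛⬛⬛⬛⬛⬛

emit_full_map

🟩⬜🟦🟦🟩🟫❓❓❓❓❓
🟩⬜⬜🟫🟩🟩❓❓❓❓❓
🟦⬜⬜⬜⬛⬜❓❓❓❓❓
🟩🟫🟩🟩🟦⬜❓❓❓❓❓
🟩🟫🟫🟫⬜⬛❓❓❓❓❓
❓🟫⬜🟩⬛🟫🟩🟫⬛🟩🟫
❓🟦🟩🟩🟩🟩🟦🟫🟩🟩🟩
❓🟫🟫⬜🟩🟩🟩🟩🔴🟩⬛
❓⬜🟦🟩⬜⬜🟩🟩🟫🟩🟦
❓🟩🟦🟩🟩⬜🟩🟩🟩⬛⬛


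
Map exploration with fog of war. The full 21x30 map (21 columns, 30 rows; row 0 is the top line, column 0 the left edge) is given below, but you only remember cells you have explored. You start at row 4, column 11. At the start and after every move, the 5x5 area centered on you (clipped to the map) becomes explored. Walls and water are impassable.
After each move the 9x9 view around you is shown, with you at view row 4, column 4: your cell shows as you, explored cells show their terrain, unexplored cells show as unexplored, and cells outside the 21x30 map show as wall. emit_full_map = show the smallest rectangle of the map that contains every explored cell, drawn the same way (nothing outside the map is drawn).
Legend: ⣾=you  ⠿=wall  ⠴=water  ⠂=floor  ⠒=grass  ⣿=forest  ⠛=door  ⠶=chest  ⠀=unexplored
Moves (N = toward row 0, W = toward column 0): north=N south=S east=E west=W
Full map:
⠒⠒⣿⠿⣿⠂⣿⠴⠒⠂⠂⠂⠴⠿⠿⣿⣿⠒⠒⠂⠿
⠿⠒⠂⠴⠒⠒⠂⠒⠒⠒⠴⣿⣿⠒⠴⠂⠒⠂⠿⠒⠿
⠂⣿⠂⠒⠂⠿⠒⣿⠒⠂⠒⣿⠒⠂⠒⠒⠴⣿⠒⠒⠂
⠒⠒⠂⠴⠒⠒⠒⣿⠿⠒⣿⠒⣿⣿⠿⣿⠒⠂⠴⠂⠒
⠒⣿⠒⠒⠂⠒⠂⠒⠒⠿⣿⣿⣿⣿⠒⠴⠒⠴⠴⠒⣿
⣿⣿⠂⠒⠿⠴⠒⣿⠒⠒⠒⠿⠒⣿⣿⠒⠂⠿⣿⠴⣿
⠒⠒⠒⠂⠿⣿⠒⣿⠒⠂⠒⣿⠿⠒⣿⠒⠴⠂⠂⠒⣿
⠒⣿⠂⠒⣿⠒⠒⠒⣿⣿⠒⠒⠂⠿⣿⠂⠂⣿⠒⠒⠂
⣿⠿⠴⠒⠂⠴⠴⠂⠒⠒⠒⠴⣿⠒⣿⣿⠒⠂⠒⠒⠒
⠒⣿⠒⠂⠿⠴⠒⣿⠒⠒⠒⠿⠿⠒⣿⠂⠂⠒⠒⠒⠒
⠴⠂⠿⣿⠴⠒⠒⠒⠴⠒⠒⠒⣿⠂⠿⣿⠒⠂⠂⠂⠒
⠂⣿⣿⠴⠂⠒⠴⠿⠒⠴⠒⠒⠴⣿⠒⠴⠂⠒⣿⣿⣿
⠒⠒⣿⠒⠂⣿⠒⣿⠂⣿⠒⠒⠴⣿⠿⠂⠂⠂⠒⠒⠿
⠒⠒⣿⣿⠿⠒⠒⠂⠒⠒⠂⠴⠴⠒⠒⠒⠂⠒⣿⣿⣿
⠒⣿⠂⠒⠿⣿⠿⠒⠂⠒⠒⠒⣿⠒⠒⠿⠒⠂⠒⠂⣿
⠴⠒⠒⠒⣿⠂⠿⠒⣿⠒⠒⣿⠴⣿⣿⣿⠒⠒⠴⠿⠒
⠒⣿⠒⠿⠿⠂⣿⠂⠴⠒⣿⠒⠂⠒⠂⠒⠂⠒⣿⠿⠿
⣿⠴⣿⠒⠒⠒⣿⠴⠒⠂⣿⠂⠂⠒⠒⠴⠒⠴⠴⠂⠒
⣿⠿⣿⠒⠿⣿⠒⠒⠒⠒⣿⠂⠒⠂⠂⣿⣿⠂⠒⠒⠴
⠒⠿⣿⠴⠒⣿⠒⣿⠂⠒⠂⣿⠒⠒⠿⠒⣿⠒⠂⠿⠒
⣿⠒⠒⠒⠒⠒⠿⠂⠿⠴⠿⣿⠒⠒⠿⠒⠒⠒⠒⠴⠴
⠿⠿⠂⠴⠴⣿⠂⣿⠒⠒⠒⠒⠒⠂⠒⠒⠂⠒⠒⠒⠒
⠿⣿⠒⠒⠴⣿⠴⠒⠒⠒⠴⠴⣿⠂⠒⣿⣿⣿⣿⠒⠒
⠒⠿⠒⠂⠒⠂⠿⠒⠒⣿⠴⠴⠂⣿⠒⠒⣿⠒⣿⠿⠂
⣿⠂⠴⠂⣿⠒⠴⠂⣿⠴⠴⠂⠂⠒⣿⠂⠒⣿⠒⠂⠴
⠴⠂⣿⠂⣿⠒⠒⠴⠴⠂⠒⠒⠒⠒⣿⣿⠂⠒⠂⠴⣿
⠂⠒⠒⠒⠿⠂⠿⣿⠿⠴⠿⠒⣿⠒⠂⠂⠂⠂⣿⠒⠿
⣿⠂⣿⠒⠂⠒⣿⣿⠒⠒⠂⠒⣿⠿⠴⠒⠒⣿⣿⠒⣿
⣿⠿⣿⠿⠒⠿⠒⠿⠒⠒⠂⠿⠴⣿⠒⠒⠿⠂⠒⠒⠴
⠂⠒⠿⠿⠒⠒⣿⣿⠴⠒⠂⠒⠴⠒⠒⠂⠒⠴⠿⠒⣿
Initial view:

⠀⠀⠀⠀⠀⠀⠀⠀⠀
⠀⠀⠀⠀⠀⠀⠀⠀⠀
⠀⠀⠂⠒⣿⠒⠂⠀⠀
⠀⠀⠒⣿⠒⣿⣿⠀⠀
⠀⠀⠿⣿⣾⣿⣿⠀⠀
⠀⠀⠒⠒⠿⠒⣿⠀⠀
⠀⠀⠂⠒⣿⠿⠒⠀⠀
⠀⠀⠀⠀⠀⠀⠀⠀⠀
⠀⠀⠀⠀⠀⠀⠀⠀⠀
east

⠀⠀⠀⠀⠀⠀⠀⠀⠀
⠀⠀⠀⠀⠀⠀⠀⠀⠀
⠀⠂⠒⣿⠒⠂⠒⠀⠀
⠀⠒⣿⠒⣿⣿⠿⠀⠀
⠀⠿⣿⣿⣾⣿⠒⠀⠀
⠀⠒⠒⠿⠒⣿⣿⠀⠀
⠀⠂⠒⣿⠿⠒⣿⠀⠀
⠀⠀⠀⠀⠀⠀⠀⠀⠀
⠀⠀⠀⠀⠀⠀⠀⠀⠀

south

⠀⠀⠀⠀⠀⠀⠀⠀⠀
⠀⠂⠒⣿⠒⠂⠒⠀⠀
⠀⠒⣿⠒⣿⣿⠿⠀⠀
⠀⠿⣿⣿⣿⣿⠒⠀⠀
⠀⠒⠒⠿⣾⣿⣿⠀⠀
⠀⠂⠒⣿⠿⠒⣿⠀⠀
⠀⠀⠒⠒⠂⠿⣿⠀⠀
⠀⠀⠀⠀⠀⠀⠀⠀⠀
⠀⠀⠀⠀⠀⠀⠀⠀⠀

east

⠀⠀⠀⠀⠀⠀⠀⠀⠀
⠂⠒⣿⠒⠂⠒⠀⠀⠀
⠒⣿⠒⣿⣿⠿⣿⠀⠀
⠿⣿⣿⣿⣿⠒⠴⠀⠀
⠒⠒⠿⠒⣾⣿⠒⠀⠀
⠂⠒⣿⠿⠒⣿⠒⠀⠀
⠀⠒⠒⠂⠿⣿⠂⠀⠀
⠀⠀⠀⠀⠀⠀⠀⠀⠀
⠀⠀⠀⠀⠀⠀⠀⠀⠀

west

⠀⠀⠀⠀⠀⠀⠀⠀⠀
⠀⠂⠒⣿⠒⠂⠒⠀⠀
⠀⠒⣿⠒⣿⣿⠿⣿⠀
⠀⠿⣿⣿⣿⣿⠒⠴⠀
⠀⠒⠒⠿⣾⣿⣿⠒⠀
⠀⠂⠒⣿⠿⠒⣿⠒⠀
⠀⠀⠒⠒⠂⠿⣿⠂⠀
⠀⠀⠀⠀⠀⠀⠀⠀⠀
⠀⠀⠀⠀⠀⠀⠀⠀⠀

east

⠀⠀⠀⠀⠀⠀⠀⠀⠀
⠂⠒⣿⠒⠂⠒⠀⠀⠀
⠒⣿⠒⣿⣿⠿⣿⠀⠀
⠿⣿⣿⣿⣿⠒⠴⠀⠀
⠒⠒⠿⠒⣾⣿⠒⠀⠀
⠂⠒⣿⠿⠒⣿⠒⠀⠀
⠀⠒⠒⠂⠿⣿⠂⠀⠀
⠀⠀⠀⠀⠀⠀⠀⠀⠀
⠀⠀⠀⠀⠀⠀⠀⠀⠀

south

⠂⠒⣿⠒⠂⠒⠀⠀⠀
⠒⣿⠒⣿⣿⠿⣿⠀⠀
⠿⣿⣿⣿⣿⠒⠴⠀⠀
⠒⠒⠿⠒⣿⣿⠒⠀⠀
⠂⠒⣿⠿⣾⣿⠒⠀⠀
⠀⠒⠒⠂⠿⣿⠂⠀⠀
⠀⠀⠴⣿⠒⣿⣿⠀⠀
⠀⠀⠀⠀⠀⠀⠀⠀⠀
⠀⠀⠀⠀⠀⠀⠀⠀⠀

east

⠒⣿⠒⠂⠒⠀⠀⠀⠀
⣿⠒⣿⣿⠿⣿⠀⠀⠀
⣿⣿⣿⣿⠒⠴⠒⠀⠀
⠒⠿⠒⣿⣿⠒⠂⠀⠀
⠒⣿⠿⠒⣾⠒⠴⠀⠀
⠒⠒⠂⠿⣿⠂⠂⠀⠀
⠀⠴⣿⠒⣿⣿⠒⠀⠀
⠀⠀⠀⠀⠀⠀⠀⠀⠀
⠀⠀⠀⠀⠀⠀⠀⠀⠀

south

⣿⠒⣿⣿⠿⣿⠀⠀⠀
⣿⣿⣿⣿⠒⠴⠒⠀⠀
⠒⠿⠒⣿⣿⠒⠂⠀⠀
⠒⣿⠿⠒⣿⠒⠴⠀⠀
⠒⠒⠂⠿⣾⠂⠂⠀⠀
⠀⠴⣿⠒⣿⣿⠒⠀⠀
⠀⠀⠿⠒⣿⠂⠂⠀⠀
⠀⠀⠀⠀⠀⠀⠀⠀⠀
⠀⠀⠀⠀⠀⠀⠀⠀⠀

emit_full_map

⠂⠒⣿⠒⠂⠒⠀⠀
⠒⣿⠒⣿⣿⠿⣿⠀
⠿⣿⣿⣿⣿⠒⠴⠒
⠒⠒⠿⠒⣿⣿⠒⠂
⠂⠒⣿⠿⠒⣿⠒⠴
⠀⠒⠒⠂⠿⣾⠂⠂
⠀⠀⠴⣿⠒⣿⣿⠒
⠀⠀⠀⠿⠒⣿⠂⠂

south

⣿⣿⣿⣿⠒⠴⠒⠀⠀
⠒⠿⠒⣿⣿⠒⠂⠀⠀
⠒⣿⠿⠒⣿⠒⠴⠀⠀
⠒⠒⠂⠿⣿⠂⠂⠀⠀
⠀⠴⣿⠒⣾⣿⠒⠀⠀
⠀⠀⠿⠒⣿⠂⠂⠀⠀
⠀⠀⣿⠂⠿⣿⠒⠀⠀
⠀⠀⠀⠀⠀⠀⠀⠀⠀
⠀⠀⠀⠀⠀⠀⠀⠀⠀

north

⣿⠒⣿⣿⠿⣿⠀⠀⠀
⣿⣿⣿⣿⠒⠴⠒⠀⠀
⠒⠿⠒⣿⣿⠒⠂⠀⠀
⠒⣿⠿⠒⣿⠒⠴⠀⠀
⠒⠒⠂⠿⣾⠂⠂⠀⠀
⠀⠴⣿⠒⣿⣿⠒⠀⠀
⠀⠀⠿⠒⣿⠂⠂⠀⠀
⠀⠀⣿⠂⠿⣿⠒⠀⠀
⠀⠀⠀⠀⠀⠀⠀⠀⠀

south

⣿⣿⣿⣿⠒⠴⠒⠀⠀
⠒⠿⠒⣿⣿⠒⠂⠀⠀
⠒⣿⠿⠒⣿⠒⠴⠀⠀
⠒⠒⠂⠿⣿⠂⠂⠀⠀
⠀⠴⣿⠒⣾⣿⠒⠀⠀
⠀⠀⠿⠒⣿⠂⠂⠀⠀
⠀⠀⣿⠂⠿⣿⠒⠀⠀
⠀⠀⠀⠀⠀⠀⠀⠀⠀
⠀⠀⠀⠀⠀⠀⠀⠀⠀

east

⣿⣿⣿⠒⠴⠒⠀⠀⠀
⠿⠒⣿⣿⠒⠂⠀⠀⠀
⣿⠿⠒⣿⠒⠴⠂⠀⠀
⠒⠂⠿⣿⠂⠂⣿⠀⠀
⠴⣿⠒⣿⣾⠒⠂⠀⠀
⠀⠿⠒⣿⠂⠂⠒⠀⠀
⠀⣿⠂⠿⣿⠒⠂⠀⠀
⠀⠀⠀⠀⠀⠀⠀⠀⠀
⠀⠀⠀⠀⠀⠀⠀⠀⠀

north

⠒⣿⣿⠿⣿⠀⠀⠀⠀
⣿⣿⣿⠒⠴⠒⠀⠀⠀
⠿⠒⣿⣿⠒⠂⠿⠀⠀
⣿⠿⠒⣿⠒⠴⠂⠀⠀
⠒⠂⠿⣿⣾⠂⣿⠀⠀
⠴⣿⠒⣿⣿⠒⠂⠀⠀
⠀⠿⠒⣿⠂⠂⠒⠀⠀
⠀⣿⠂⠿⣿⠒⠂⠀⠀
⠀⠀⠀⠀⠀⠀⠀⠀⠀

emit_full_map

⠂⠒⣿⠒⠂⠒⠀⠀⠀
⠒⣿⠒⣿⣿⠿⣿⠀⠀
⠿⣿⣿⣿⣿⠒⠴⠒⠀
⠒⠒⠿⠒⣿⣿⠒⠂⠿
⠂⠒⣿⠿⠒⣿⠒⠴⠂
⠀⠒⠒⠂⠿⣿⣾⠂⣿
⠀⠀⠴⣿⠒⣿⣿⠒⠂
⠀⠀⠀⠿⠒⣿⠂⠂⠒
⠀⠀⠀⣿⠂⠿⣿⠒⠂

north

⣿⠒⠂⠒⠀⠀⠀⠀⠀
⠒⣿⣿⠿⣿⠀⠀⠀⠀
⣿⣿⣿⠒⠴⠒⠴⠀⠀
⠿⠒⣿⣿⠒⠂⠿⠀⠀
⣿⠿⠒⣿⣾⠴⠂⠀⠀
⠒⠂⠿⣿⠂⠂⣿⠀⠀
⠴⣿⠒⣿⣿⠒⠂⠀⠀
⠀⠿⠒⣿⠂⠂⠒⠀⠀
⠀⣿⠂⠿⣿⠒⠂⠀⠀

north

⠀⠀⠀⠀⠀⠀⠀⠀⠀
⣿⠒⠂⠒⠀⠀⠀⠀⠀
⠒⣿⣿⠿⣿⠒⠂⠀⠀
⣿⣿⣿⠒⠴⠒⠴⠀⠀
⠿⠒⣿⣿⣾⠂⠿⠀⠀
⣿⠿⠒⣿⠒⠴⠂⠀⠀
⠒⠂⠿⣿⠂⠂⣿⠀⠀
⠴⣿⠒⣿⣿⠒⠂⠀⠀
⠀⠿⠒⣿⠂⠂⠒⠀⠀

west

⠀⠀⠀⠀⠀⠀⠀⠀⠀
⠒⣿⠒⠂⠒⠀⠀⠀⠀
⣿⠒⣿⣿⠿⣿⠒⠂⠀
⣿⣿⣿⣿⠒⠴⠒⠴⠀
⠒⠿⠒⣿⣾⠒⠂⠿⠀
⠒⣿⠿⠒⣿⠒⠴⠂⠀
⠒⠒⠂⠿⣿⠂⠂⣿⠀
⠀⠴⣿⠒⣿⣿⠒⠂⠀
⠀⠀⠿⠒⣿⠂⠂⠒⠀

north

⠀⠀⠀⠀⠀⠀⠀⠀⠀
⠀⠀⠀⠀⠀⠀⠀⠀⠀
⠒⣿⠒⠂⠒⠒⠴⠀⠀
⣿⠒⣿⣿⠿⣿⠒⠂⠀
⣿⣿⣿⣿⣾⠴⠒⠴⠀
⠒⠿⠒⣿⣿⠒⠂⠿⠀
⠒⣿⠿⠒⣿⠒⠴⠂⠀
⠒⠒⠂⠿⣿⠂⠂⣿⠀
⠀⠴⣿⠒⣿⣿⠒⠂⠀

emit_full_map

⠂⠒⣿⠒⠂⠒⠒⠴⠀
⠒⣿⠒⣿⣿⠿⣿⠒⠂
⠿⣿⣿⣿⣿⣾⠴⠒⠴
⠒⠒⠿⠒⣿⣿⠒⠂⠿
⠂⠒⣿⠿⠒⣿⠒⠴⠂
⠀⠒⠒⠂⠿⣿⠂⠂⣿
⠀⠀⠴⣿⠒⣿⣿⠒⠂
⠀⠀⠀⠿⠒⣿⠂⠂⠒
⠀⠀⠀⣿⠂⠿⣿⠒⠂

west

⠀⠀⠀⠀⠀⠀⠀⠀⠀
⠀⠀⠀⠀⠀⠀⠀⠀⠀
⠂⠒⣿⠒⠂⠒⠒⠴⠀
⠒⣿⠒⣿⣿⠿⣿⠒⠂
⠿⣿⣿⣿⣾⠒⠴⠒⠴
⠒⠒⠿⠒⣿⣿⠒⠂⠿
⠂⠒⣿⠿⠒⣿⠒⠴⠂
⠀⠒⠒⠂⠿⣿⠂⠂⣿
⠀⠀⠴⣿⠒⣿⣿⠒⠂

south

⠀⠀⠀⠀⠀⠀⠀⠀⠀
⠂⠒⣿⠒⠂⠒⠒⠴⠀
⠒⣿⠒⣿⣿⠿⣿⠒⠂
⠿⣿⣿⣿⣿⠒⠴⠒⠴
⠒⠒⠿⠒⣾⣿⠒⠂⠿
⠂⠒⣿⠿⠒⣿⠒⠴⠂
⠀⠒⠒⠂⠿⣿⠂⠂⣿
⠀⠀⠴⣿⠒⣿⣿⠒⠂
⠀⠀⠀⠿⠒⣿⠂⠂⠒

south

⠂⠒⣿⠒⠂⠒⠒⠴⠀
⠒⣿⠒⣿⣿⠿⣿⠒⠂
⠿⣿⣿⣿⣿⠒⠴⠒⠴
⠒⠒⠿⠒⣿⣿⠒⠂⠿
⠂⠒⣿⠿⣾⣿⠒⠴⠂
⠀⠒⠒⠂⠿⣿⠂⠂⣿
⠀⠀⠴⣿⠒⣿⣿⠒⠂
⠀⠀⠀⠿⠒⣿⠂⠂⠒
⠀⠀⠀⣿⠂⠿⣿⠒⠂

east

⠒⣿⠒⠂⠒⠒⠴⠀⠀
⣿⠒⣿⣿⠿⣿⠒⠂⠀
⣿⣿⣿⣿⠒⠴⠒⠴⠀
⠒⠿⠒⣿⣿⠒⠂⠿⠀
⠒⣿⠿⠒⣾⠒⠴⠂⠀
⠒⠒⠂⠿⣿⠂⠂⣿⠀
⠀⠴⣿⠒⣿⣿⠒⠂⠀
⠀⠀⠿⠒⣿⠂⠂⠒⠀
⠀⠀⣿⠂⠿⣿⠒⠂⠀

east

⣿⠒⠂⠒⠒⠴⠀⠀⠀
⠒⣿⣿⠿⣿⠒⠂⠀⠀
⣿⣿⣿⠒⠴⠒⠴⠀⠀
⠿⠒⣿⣿⠒⠂⠿⠀⠀
⣿⠿⠒⣿⣾⠴⠂⠀⠀
⠒⠂⠿⣿⠂⠂⣿⠀⠀
⠴⣿⠒⣿⣿⠒⠂⠀⠀
⠀⠿⠒⣿⠂⠂⠒⠀⠀
⠀⣿⠂⠿⣿⠒⠂⠀⠀

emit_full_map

⠂⠒⣿⠒⠂⠒⠒⠴⠀
⠒⣿⠒⣿⣿⠿⣿⠒⠂
⠿⣿⣿⣿⣿⠒⠴⠒⠴
⠒⠒⠿⠒⣿⣿⠒⠂⠿
⠂⠒⣿⠿⠒⣿⣾⠴⠂
⠀⠒⠒⠂⠿⣿⠂⠂⣿
⠀⠀⠴⣿⠒⣿⣿⠒⠂
⠀⠀⠀⠿⠒⣿⠂⠂⠒
⠀⠀⠀⣿⠂⠿⣿⠒⠂

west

⠒⣿⠒⠂⠒⠒⠴⠀⠀
⣿⠒⣿⣿⠿⣿⠒⠂⠀
⣿⣿⣿⣿⠒⠴⠒⠴⠀
⠒⠿⠒⣿⣿⠒⠂⠿⠀
⠒⣿⠿⠒⣾⠒⠴⠂⠀
⠒⠒⠂⠿⣿⠂⠂⣿⠀
⠀⠴⣿⠒⣿⣿⠒⠂⠀
⠀⠀⠿⠒⣿⠂⠂⠒⠀
⠀⠀⣿⠂⠿⣿⠒⠂⠀

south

⣿⠒⣿⣿⠿⣿⠒⠂⠀
⣿⣿⣿⣿⠒⠴⠒⠴⠀
⠒⠿⠒⣿⣿⠒⠂⠿⠀
⠒⣿⠿⠒⣿⠒⠴⠂⠀
⠒⠒⠂⠿⣾⠂⠂⣿⠀
⠀⠴⣿⠒⣿⣿⠒⠂⠀
⠀⠀⠿⠒⣿⠂⠂⠒⠀
⠀⠀⣿⠂⠿⣿⠒⠂⠀
⠀⠀⠀⠀⠀⠀⠀⠀⠀


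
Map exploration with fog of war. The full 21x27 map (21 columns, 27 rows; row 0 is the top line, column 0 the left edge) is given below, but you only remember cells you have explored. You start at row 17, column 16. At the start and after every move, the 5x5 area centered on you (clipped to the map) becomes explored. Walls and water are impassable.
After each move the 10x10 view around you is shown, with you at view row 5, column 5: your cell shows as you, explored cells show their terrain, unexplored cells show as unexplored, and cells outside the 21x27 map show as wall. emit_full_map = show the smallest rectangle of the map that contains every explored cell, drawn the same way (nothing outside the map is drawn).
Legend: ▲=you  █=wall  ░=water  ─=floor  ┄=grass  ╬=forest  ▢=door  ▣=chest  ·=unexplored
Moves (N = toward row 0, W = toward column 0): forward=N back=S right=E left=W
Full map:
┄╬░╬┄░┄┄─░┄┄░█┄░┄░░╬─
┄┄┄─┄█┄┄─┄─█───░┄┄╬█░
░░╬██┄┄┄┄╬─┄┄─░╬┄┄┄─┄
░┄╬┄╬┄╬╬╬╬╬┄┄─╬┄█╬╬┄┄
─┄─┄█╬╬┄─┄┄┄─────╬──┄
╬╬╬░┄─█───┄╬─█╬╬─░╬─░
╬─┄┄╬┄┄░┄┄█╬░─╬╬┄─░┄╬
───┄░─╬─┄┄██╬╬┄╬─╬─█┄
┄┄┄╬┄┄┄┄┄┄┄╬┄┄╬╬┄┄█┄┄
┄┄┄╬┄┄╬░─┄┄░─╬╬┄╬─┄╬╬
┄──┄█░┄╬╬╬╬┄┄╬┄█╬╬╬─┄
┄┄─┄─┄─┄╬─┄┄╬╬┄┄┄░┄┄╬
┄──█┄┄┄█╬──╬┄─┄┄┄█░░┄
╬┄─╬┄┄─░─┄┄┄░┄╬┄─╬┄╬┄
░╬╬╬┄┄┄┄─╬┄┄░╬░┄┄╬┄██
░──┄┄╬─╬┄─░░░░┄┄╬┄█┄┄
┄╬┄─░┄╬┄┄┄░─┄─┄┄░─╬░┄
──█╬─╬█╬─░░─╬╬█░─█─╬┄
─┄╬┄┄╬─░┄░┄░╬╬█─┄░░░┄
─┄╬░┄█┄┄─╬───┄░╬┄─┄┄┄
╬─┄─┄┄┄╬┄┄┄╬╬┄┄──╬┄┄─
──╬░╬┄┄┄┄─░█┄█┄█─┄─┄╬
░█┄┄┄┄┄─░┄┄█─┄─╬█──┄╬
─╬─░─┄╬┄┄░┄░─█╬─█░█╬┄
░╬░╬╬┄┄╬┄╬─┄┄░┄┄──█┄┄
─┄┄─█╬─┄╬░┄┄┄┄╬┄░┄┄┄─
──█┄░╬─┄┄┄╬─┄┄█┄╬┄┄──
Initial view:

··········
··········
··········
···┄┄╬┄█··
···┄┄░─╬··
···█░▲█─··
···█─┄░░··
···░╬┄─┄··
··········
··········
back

··········
··········
···┄┄╬┄█··
···┄┄░─╬··
···█░─█─··
···█─▲░░··
···░╬┄─┄··
···┄──╬┄··
··········
··········

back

··········
···┄┄╬┄█··
···┄┄░─╬··
···█░─█─··
···█─┄░░··
···░╬▲─┄··
···┄──╬┄··
···┄█─┄─··
··········
··········

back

···┄┄╬┄█··
···┄┄░─╬··
···█░─█─··
···█─┄░░··
···░╬┄─┄··
···┄─▲╬┄··
···┄█─┄─··
···─╬█──··
··········
··········

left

····┄┄╬┄█·
····┄┄░─╬·
····█░─█─·
···╬█─┄░░·
···┄░╬┄─┄·
···┄┄▲─╬┄·
···█┄█─┄─·
···┄─╬█──·
··········
··········

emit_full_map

·┄┄╬┄█
·┄┄░─╬
·█░─█─
╬█─┄░░
┄░╬┄─┄
┄┄▲─╬┄
█┄█─┄─
┄─╬█──

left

·····┄┄╬┄█
·····┄┄░─╬
·····█░─█─
···╬╬█─┄░░
···─┄░╬┄─┄
···╬┄▲──╬┄
···┄█┄█─┄─
···─┄─╬█──
··········
··········

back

·····┄┄░─╬
·····█░─█─
···╬╬█─┄░░
···─┄░╬┄─┄
···╬┄┄──╬┄
···┄█▲█─┄─
···─┄─╬█──
···─█╬─█··
··········
··········

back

·····█░─█─
···╬╬█─┄░░
···─┄░╬┄─┄
···╬┄┄──╬┄
···┄█┄█─┄─
···─┄▲╬█──
···─█╬─█··
···┄░┄┄─··
··········
··········

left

······█░─█
····╬╬█─┄░
····─┄░╬┄─
···╬╬┄┄──╬
···█┄█┄█─┄
···█─▲─╬█─
···░─█╬─█·
···┄┄░┄┄─·
··········
··········

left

·······█░─
·····╬╬█─┄
·····─┄░╬┄
···┄╬╬┄┄──
···░█┄█┄█─
···┄█▲┄─╬█
···┄░─█╬─█
···─┄┄░┄┄─
··········
··········

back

·····╬╬█─┄
·····─┄░╬┄
···┄╬╬┄┄──
···░█┄█┄█─
···┄█─┄─╬█
···┄░▲█╬─█
···─┄┄░┄┄─
···┄┄┄┄╬··
··········
██████████

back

·····─┄░╬┄
···┄╬╬┄┄──
···░█┄█┄█─
···┄█─┄─╬█
···┄░─█╬─█
···─┄▲░┄┄─
···┄┄┄┄╬··
···╬─┄┄█··
██████████
██████████

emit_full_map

····┄┄╬┄█
····┄┄░─╬
····█░─█─
··╬╬█─┄░░
··─┄░╬┄─┄
┄╬╬┄┄──╬┄
░█┄█┄█─┄─
┄█─┄─╬█──
┄░─█╬─█··
─┄▲░┄┄─··
┄┄┄┄╬····
╬─┄┄█····

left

······─┄░╬
····┄╬╬┄┄─
····░█┄█┄█
···┄┄█─┄─╬
···░┄░─█╬─
···╬─▲┄░┄┄
···░┄┄┄┄╬·
···┄╬─┄┄█·
██████████
██████████

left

·······─┄░
·····┄╬╬┄┄
·····░█┄█┄
···░┄┄█─┄─
···┄░┄░─█╬
···┄╬▲┄┄░┄
···╬░┄┄┄┄╬
···┄┄╬─┄┄█
██████████
██████████

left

········─┄
······┄╬╬┄
······░█┄█
···─░┄┄█─┄
···┄┄░┄░─█
···╬┄▲─┄┄░
···┄╬░┄┄┄┄
···┄┄┄╬─┄┄
██████████
██████████

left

·········─
·······┄╬╬
·······░█┄
···┄─░┄┄█─
···╬┄┄░┄░─
···┄╬▲╬─┄┄
···─┄╬░┄┄┄
···─┄┄┄╬─┄
██████████
██████████

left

··········
········┄╬
········░█
···┄┄─░┄┄█
···┄╬┄┄░┄░
···┄┄▲┄╬─┄
···╬─┄╬░┄┄
···╬─┄┄┄╬─
██████████
██████████

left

··········
·········┄
·········░
···┄┄┄─░┄┄
···─┄╬┄┄░┄
···╬┄▲╬┄╬─
···█╬─┄╬░┄
···░╬─┄┄┄╬
██████████
██████████

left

··········
··········
··········
···┄┄┄┄─░┄
···░─┄╬┄┄░
···╬╬▲┄╬┄╬
···─█╬─┄╬░
···┄░╬─┄┄┄
██████████
██████████

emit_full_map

···········┄┄╬┄█
···········┄┄░─╬
···········█░─█─
·········╬╬█─┄░░
·········─┄░╬┄─┄
·······┄╬╬┄┄──╬┄
·······░█┄█┄█─┄─
┄┄┄┄─░┄┄█─┄─╬█──
░─┄╬┄┄░┄░─█╬─█··
╬╬▲┄╬┄╬─┄┄░┄┄─··
─█╬─┄╬░┄┄┄┄╬····
┄░╬─┄┄┄╬─┄┄█····

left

█·········
█·········
█·········
█··┄┄┄┄┄─░
█··─░─┄╬┄┄
█··░╬▲┄┄╬┄
█··┄─█╬─┄╬
█··█┄░╬─┄┄
██████████
██████████

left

██········
██········
██········
██·█┄┄┄┄┄─
██·╬─░─┄╬┄
██·╬░▲╬┄┄╬
██·┄┄─█╬─┄
██·─█┄░╬─┄
██████████
██████████

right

█·········
█·········
█·········
█·█┄┄┄┄┄─░
█·╬─░─┄╬┄┄
█·╬░╬▲┄┄╬┄
█·┄┄─█╬─┄╬
█·─█┄░╬─┄┄
██████████
██████████

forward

█·········
█·········
█·········
█··╬░╬┄┄··
█·█┄┄┄┄┄─░
█·╬─░▲┄╬┄┄
█·╬░╬╬┄┄╬┄
█·┄┄─█╬─┄╬
█·─█┄░╬─┄┄
██████████

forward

█·········
█·········
█·········
█··┄─┄┄┄··
█··╬░╬┄┄··
█·█┄┄▲┄┄─░
█·╬─░─┄╬┄┄
█·╬░╬╬┄┄╬┄
█·┄┄─█╬─┄╬
█·─█┄░╬─┄┄

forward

█·········
█·········
█·········
█··╬░┄█┄··
█··┄─┄┄┄··
█··╬░▲┄┄··
█·█┄┄┄┄┄─░
█·╬─░─┄╬┄┄
█·╬░╬╬┄┄╬┄
█·┄┄─█╬─┄╬

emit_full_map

·············┄┄╬┄█
·············┄┄░─╬
·············█░─█─
···········╬╬█─┄░░
·╬░┄█┄·····─┄░╬┄─┄
·┄─┄┄┄···┄╬╬┄┄──╬┄
·╬░▲┄┄···░█┄█┄█─┄─
█┄┄┄┄┄─░┄┄█─┄─╬█──
╬─░─┄╬┄┄░┄░─█╬─█··
╬░╬╬┄┄╬┄╬─┄┄░┄┄─··
┄┄─█╬─┄╬░┄┄┄┄╬····
─█┄░╬─┄┄┄╬─┄┄█····

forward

█·········
█·········
█·········
█··╬┄┄╬─··
█··╬░┄█┄··
█··┄─▲┄┄··
█··╬░╬┄┄··
█·█┄┄┄┄┄─░
█·╬─░─┄╬┄┄
█·╬░╬╬┄┄╬┄

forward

█·········
█·········
█·········
█··█╬─╬█··
█··╬┄┄╬─··
█··╬░▲█┄··
█··┄─┄┄┄··
█··╬░╬┄┄··
█·█┄┄┄┄┄─░
█·╬─░─┄╬┄┄

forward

█·········
█·········
█·········
█··┄─░┄╬··
█··█╬─╬█··
█··╬┄▲╬─··
█··╬░┄█┄··
█··┄─┄┄┄··
█··╬░╬┄┄··
█·█┄┄┄┄┄─░

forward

█·········
█·········
█·········
█··─┄┄╬─··
█··┄─░┄╬··
█··█╬▲╬█··
█··╬┄┄╬─··
█··╬░┄█┄··
█··┄─┄┄┄··
█··╬░╬┄┄··

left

██········
██········
██········
██·──┄┄╬─·
██·╬┄─░┄╬·
██·─█▲─╬█·
██·┄╬┄┄╬─·
██·┄╬░┄█┄·
██··┄─┄┄┄·
██··╬░╬┄┄·

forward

██········
██········
██········
██·╬╬╬┄┄··
██·──┄┄╬─·
██·╬┄▲░┄╬·
██·─█╬─╬█·
██·┄╬┄┄╬─·
██·┄╬░┄█┄·
██··┄─┄┄┄·

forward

██········
██········
██········
██·┄─╬┄┄··
██·╬╬╬┄┄··
██·──▲┄╬─·
██·╬┄─░┄╬·
██·─█╬─╬█·
██·┄╬┄┄╬─·
██·┄╬░┄█┄·

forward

██········
██········
██········
██·──█┄┄··
██·┄─╬┄┄··
██·╬╬▲┄┄··
██·──┄┄╬─·
██·╬┄─░┄╬·
██·─█╬─╬█·
██·┄╬┄┄╬─·

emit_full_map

──█┄┄·············
┄─╬┄┄·············
╬╬▲┄┄·············
──┄┄╬─·······┄┄╬┄█
╬┄─░┄╬·······┄┄░─╬
─█╬─╬█·······█░─█─
┄╬┄┄╬─·····╬╬█─┄░░
┄╬░┄█┄·····─┄░╬┄─┄
·┄─┄┄┄···┄╬╬┄┄──╬┄
·╬░╬┄┄···░█┄█┄█─┄─
█┄┄┄┄┄─░┄┄█─┄─╬█──
╬─░─┄╬┄┄░┄░─█╬─█··
╬░╬╬┄┄╬┄╬─┄┄░┄┄─··
┄┄─█╬─┄╬░┄┄┄┄╬····
─█┄░╬─┄┄┄╬─┄┄█····
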